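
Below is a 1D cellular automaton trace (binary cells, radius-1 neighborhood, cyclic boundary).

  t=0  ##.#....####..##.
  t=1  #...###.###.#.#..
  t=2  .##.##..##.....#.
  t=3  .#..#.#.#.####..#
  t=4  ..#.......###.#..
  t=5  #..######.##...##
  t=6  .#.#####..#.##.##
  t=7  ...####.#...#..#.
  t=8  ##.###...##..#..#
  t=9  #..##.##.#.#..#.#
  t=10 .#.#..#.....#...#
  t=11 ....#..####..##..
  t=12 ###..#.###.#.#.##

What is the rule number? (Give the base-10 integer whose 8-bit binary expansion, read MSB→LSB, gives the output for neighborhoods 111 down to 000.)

153

  nb ###: next=#  (t=0,i=9, bit7=1)
  nb ##.: next=.  (t=0,i=1, bit6=0)
  nb #.#: next=.  (t=0,i=2, bit5=0)
  nb #..: next=#  (t=0,i=4, bit4=1)
  nb .##: next=#  (t=0,i=0, bit3=1)
  nb .#.: next=.  (t=0,i=3, bit2=0)
  nb ..#: next=.  (t=0,i=7, bit1=0)
  nb ...: next=#  (t=0,i=5, bit0=1)
  bits 10011001 = 153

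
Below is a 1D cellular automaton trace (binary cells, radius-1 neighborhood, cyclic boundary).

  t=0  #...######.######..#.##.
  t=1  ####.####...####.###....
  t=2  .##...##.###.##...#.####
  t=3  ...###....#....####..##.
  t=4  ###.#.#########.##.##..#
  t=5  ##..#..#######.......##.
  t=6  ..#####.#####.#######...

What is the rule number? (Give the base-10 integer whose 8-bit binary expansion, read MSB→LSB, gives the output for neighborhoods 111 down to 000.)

  nb ###: next=#  (t=0,i=5, bit7=1)
  nb ##.: next=.  (t=0,i=9, bit6=0)
  nb #.#: next=.  (t=0,i=10, bit5=0)
  nb #..: next=#  (t=0,i=1, bit4=1)
  nb .##: next=.  (t=0,i=4, bit3=0)
  nb .#.: next=#  (t=0,i=0, bit2=1)
  nb ..#: next=#  (t=0,i=3, bit1=1)
  nb ...: next=#  (t=0,i=2, bit0=1)
  bits 10010111 = 151

151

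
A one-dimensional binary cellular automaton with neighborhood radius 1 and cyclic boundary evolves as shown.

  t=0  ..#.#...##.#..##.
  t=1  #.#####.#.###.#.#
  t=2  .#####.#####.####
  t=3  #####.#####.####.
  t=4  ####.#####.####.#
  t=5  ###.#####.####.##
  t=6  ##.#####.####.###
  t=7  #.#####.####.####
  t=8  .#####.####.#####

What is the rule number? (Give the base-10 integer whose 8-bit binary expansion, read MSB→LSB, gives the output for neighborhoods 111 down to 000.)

  nb ###: next=#  (t=1,i=3, bit7=1)
  nb ##.: next=.  (t=0,i=9, bit6=0)
  nb #.#: next=#  (t=0,i=3, bit5=1)
  nb #..: next=#  (t=0,i=5, bit4=1)
  nb .##: next=#  (t=0,i=8, bit3=1)
  nb .#.: next=#  (t=0,i=2, bit2=1)
  nb ..#: next=.  (t=0,i=1, bit1=0)
  nb ...: next=#  (t=0,i=0, bit0=1)
  bits 10111101 = 189

189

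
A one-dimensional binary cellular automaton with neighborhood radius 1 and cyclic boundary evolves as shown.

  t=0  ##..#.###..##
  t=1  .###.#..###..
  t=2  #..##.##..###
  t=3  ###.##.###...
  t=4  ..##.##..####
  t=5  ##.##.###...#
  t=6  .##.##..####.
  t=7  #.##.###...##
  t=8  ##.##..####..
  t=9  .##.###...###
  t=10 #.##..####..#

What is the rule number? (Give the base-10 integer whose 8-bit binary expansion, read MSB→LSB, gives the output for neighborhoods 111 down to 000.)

115

  [7] ### => .  t=0,i=0
  [6] ##. => #  t=0,i=1
  [5] #.# => #  t=0,i=5
  [4] #.. => #  t=0,i=2
  [3] .## => .  t=0,i=6
  [2] .#. => .  t=0,i=4
  [1] ..# => #  t=0,i=3
  [0] ... => #  t=1,i=12
  bits 01110011 = 115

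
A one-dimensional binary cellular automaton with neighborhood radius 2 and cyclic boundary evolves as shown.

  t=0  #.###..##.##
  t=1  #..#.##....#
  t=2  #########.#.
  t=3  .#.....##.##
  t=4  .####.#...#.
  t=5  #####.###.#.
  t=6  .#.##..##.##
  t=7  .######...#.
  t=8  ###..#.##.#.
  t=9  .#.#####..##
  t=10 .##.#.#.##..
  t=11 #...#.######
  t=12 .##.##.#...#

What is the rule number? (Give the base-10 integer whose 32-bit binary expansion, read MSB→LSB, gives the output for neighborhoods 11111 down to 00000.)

  [31] ##### => .  t=2,i=2
  [30] ####. => #  t=2,i=7
  [29] ###.# => #  t=0,i=0
  [28] ###.. => .  t=0,i=4
  [27] ##.## => .  t=0,i=1
  [26] ##.#. => .  t=2,i=9
  [25] ##..# => #  t=0,i=5
  [24] ##... => #  t=1,i=7
  [23] #.### => .  t=0,i=2
  [22] #.##. => #  t=1,i=5
  [21] #.#.# => #  t=2,i=10
  [20] #.#.. => #  t=3,i=1
  [19] #..## => #  t=0,i=6
  [18] #..#. => #  t=1,i=2
  [17] #...# => #  t=4,i=8
  [16] #.... => #  t=1,i=8
  [15] .#### => #  t=2,i=1
  [14] .###. => #  t=0,i=3
  [13] .##.# => .  t=0,i=8
  [12] .##.. => #  t=1,i=0
  [11] .#.## => #  t=1,i=4
  [10] .#.#. => .  t=10,i=5
  [9] .#..# => .  t=4,i=11
  [8] .#... => #  t=3,i=2
  [7] ..### => #  t=4,i=1
  [6] ..##. => .  t=0,i=7
  [5] ..#.# => #  t=1,i=3
  [4] ..#.. => #  t=4,i=10
  [3] ...## => #  t=1,i=10
  [2] ...#. => .  t=4,i=9
  [1] ....# => .  t=1,i=9
  [0] ..... => #  t=3,i=4
  bits 01100011011111111101100110111001 = 1669323193

1669323193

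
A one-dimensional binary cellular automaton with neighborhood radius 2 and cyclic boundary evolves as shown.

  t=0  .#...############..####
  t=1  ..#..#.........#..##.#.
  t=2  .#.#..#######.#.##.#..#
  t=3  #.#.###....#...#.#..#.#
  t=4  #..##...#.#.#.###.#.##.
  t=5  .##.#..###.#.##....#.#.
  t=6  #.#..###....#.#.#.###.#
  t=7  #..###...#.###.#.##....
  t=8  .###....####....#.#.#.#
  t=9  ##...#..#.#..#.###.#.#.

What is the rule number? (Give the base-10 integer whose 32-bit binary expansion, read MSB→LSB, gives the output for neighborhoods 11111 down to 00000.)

1082736549

  ##### -> .   bit 31 = 0  t=0,i=7
  ####. -> #   bit 30 = 1  t=0,i=15
  ###.# -> .   bit 29 = 0  t=0,i=22
  ###.. -> .   bit 28 = 0  t=0,i=16
  ##.## -> .   bit 27 = 0  t=6,i=21
  ##.#. -> .   bit 26 = 0  t=0,i=0
  ##..# -> .   bit 25 = 0  t=0,i=17
  ##... -> .   bit 24 = 0  t=3,i=7
  #.### -> #   bit 23 = 1  t=3,i=4
  #.##. -> .   bit 22 = 0  t=2,i=16
  #.#.# -> .   bit 21 = 0  t=2,i=1
  #.#.. -> .   bit 20 = 0  t=0,i=1
  #..## -> #   bit 19 = 1  t=0,i=18
  #..#. -> .   bit 18 = 0  t=1,i=4
  #...# -> .   bit 17 = 0  t=0,i=3
  #.... -> #   bit 16 = 1  t=1,i=7
  .#### -> .   bit 15 = 0  t=0,i=6
  .###. -> .   bit 14 = 0  t=3,i=5
  .##.# -> #   bit 13 = 1  t=1,i=19
  .##.. -> #   bit 12 = 1  t=4,i=4
  .#.## -> #   bit 11 = 1  t=2,i=15
  .#.#. -> #   bit 10 = 1  t=2,i=0
  .#..# -> #   bit 9 = 1  t=1,i=3
  .#... -> #   bit 8 = 1  t=0,i=2
  ..### -> #   bit 7 = 1  t=0,i=5
  ..##. -> .   bit 6 = 0  t=1,i=18
  ..#.# -> #   bit 5 = 1  t=2,i=22
  ..#.. -> .   bit 4 = 0  t=1,i=2
  ...## -> .   bit 3 = 0  t=0,i=4
  ...#. -> #   bit 2 = 1  t=1,i=1
  ....# -> .   bit 1 = 0  t=1,i=13
  ..... -> #   bit 0 = 1  t=1,i=8
  bits 01000000100010010011111110100101 = 1082736549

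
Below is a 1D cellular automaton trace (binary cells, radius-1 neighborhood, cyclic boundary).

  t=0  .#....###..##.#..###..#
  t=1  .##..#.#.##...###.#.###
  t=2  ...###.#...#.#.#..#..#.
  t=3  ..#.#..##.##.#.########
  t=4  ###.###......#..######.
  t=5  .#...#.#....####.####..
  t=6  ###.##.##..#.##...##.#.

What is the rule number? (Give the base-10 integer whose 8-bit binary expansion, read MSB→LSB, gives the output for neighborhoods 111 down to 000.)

  ###|#  b7=1 t=0,i=7
  ##.|.  b6=0 t=0,i=8
  #.#|.  b5=0 t=0,i=0
  #..|#  b4=1 t=0,i=2
  .##|.  b3=0 t=0,i=6
  .#.|#  b2=1 t=0,i=1
  ..#|#  b1=1 t=0,i=5
  ...|.  b0=0 t=0,i=3
  bits 10010110 = 150

150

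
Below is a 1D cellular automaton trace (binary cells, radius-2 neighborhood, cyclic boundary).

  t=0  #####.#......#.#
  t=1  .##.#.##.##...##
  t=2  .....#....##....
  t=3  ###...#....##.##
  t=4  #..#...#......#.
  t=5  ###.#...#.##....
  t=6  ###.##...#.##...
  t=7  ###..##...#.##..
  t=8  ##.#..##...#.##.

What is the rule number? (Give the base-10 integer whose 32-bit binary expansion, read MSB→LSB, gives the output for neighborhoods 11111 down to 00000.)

  [31] ##### => #  t=0,i=1
  [30] ####. => .  t=0,i=3
  [29] ###.# => #  t=0,i=4
  [28] ###.. => .  t=3,i=2
  [27] ##.## => .  t=1,i=0
  [26] ##.#. => .  t=0,i=5
  [25] ##..# => #  t=7,i=3
  [24] ##... => #  t=1,i=11
  [23] #.### => #  t=0,i=15
  [22] #.##. => .  t=1,i=1
  [21] #.#.# => .  t=1,i=4
  [20] #.#.. => #  t=0,i=6
  [19] #..## => .  t=7,i=4
  [18] #..#. => #  t=4,i=2
  [17] #...# => .  t=1,i=12
  [16] #.... => .  t=0,i=8
  [15] .#### => .  t=0,i=0
  [14] .###. => #  t=5,i=1
  [13] .##.# => .  t=1,i=2
  [12] .##.. => #  t=1,i=10
  [11] .#.## => #  t=0,i=14
  [10] .#.#. => .  t=4,i=15
  [9] .#..# => #  t=4,i=1
  [8] .#... => #  t=0,i=7
  [7] ..### => #  t=5,i=0
  [6] ..##. => .  t=1,i=14
  [5] ..#.# => .  t=0,i=13
  [4] ..#.. => .  t=2,i=5
  [3] ...## => .  t=1,i=13
  [2] ...#. => .  t=0,i=12
  [1] ....# => .  t=0,i=11
  [0] ..... => #  t=0,i=9
  bits 10100011100101000101101110000001 = 2744408961

2744408961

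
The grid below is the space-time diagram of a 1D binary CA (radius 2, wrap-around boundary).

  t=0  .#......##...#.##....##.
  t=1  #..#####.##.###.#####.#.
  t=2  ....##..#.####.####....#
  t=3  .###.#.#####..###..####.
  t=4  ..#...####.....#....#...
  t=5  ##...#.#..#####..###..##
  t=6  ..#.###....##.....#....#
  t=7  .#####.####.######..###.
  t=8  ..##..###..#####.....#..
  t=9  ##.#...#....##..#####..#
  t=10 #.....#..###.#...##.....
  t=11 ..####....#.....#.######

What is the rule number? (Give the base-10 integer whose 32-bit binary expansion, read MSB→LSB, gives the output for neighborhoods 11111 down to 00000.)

2307259439

  #####|#  b31=1 t=1,i=5
  ####.|.  b30=0 t=1,i=6
  ###.#|.  b29=0 t=1,i=7
  ###..|.  b28=0 t=2,i=18
  ##.##|#  b27=1 t=1,i=8
  ##.#.|.  b26=0 t=1,i=21
  ##..#|.  b25=0 t=0,i=23
  ##...|#  b24=1 t=0,i=10
  #.###|#  b23=1 t=1,i=12
  #.##.|.  b22=0 t=0,i=15
  #.#.#|.  b21=0 t=1,i=22
  #.#..|.  b20=0 t=1,i=0
  #..##|.  b19=0 t=1,i=2
  #..#.|#  b18=1 t=0,i=0
  #...#|.  b17=0 t=0,i=11
  #....|#  b16=1 t=0,i=3
  .####|#  b15=1 t=1,i=4
  .###.|#  b14=1 t=1,i=13
  .##.#|#  b13=1 t=1,i=10
  .##..|#  b12=1 t=0,i=9
  .#.##|#  b11=1 t=0,i=14
  .#.#.|#  b10=1 t=1,i=23
  .#..#|.  b9=0 t=1,i=1
  .#...|.  b8=0 t=0,i=2
  ..###|.  b7=0 t=1,i=3
  ..##.|.  b6=0 t=0,i=8
  ..#.#|#  b5=1 t=0,i=13
  ..#..|.  b4=0 t=0,i=1
  ...##|#  b3=1 t=0,i=7
  ...#.|#  b2=1 t=0,i=12
  ....#|#  b1=1 t=0,i=6
  .....|#  b0=1 t=0,i=4
  bits 10001001100001011111110000101111 = 2307259439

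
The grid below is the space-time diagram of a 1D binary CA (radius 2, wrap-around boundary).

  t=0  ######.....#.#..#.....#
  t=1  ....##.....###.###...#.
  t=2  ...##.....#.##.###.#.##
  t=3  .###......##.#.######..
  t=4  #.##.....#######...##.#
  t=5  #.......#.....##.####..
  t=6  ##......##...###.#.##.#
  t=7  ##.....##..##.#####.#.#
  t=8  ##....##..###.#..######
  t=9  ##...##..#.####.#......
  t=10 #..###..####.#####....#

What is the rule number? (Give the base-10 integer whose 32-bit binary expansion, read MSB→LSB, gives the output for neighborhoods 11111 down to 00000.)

1958636920

  nb #####: next=.  (t=0,i=1, bit31=0)
  nb ####.: next=#  (t=0,i=4, bit30=1)
  nb ###.#: next=#  (t=1,i=13, bit29=1)
  nb ###..: next=#  (t=0,i=5, bit28=1)
  nb ##.##: next=.  (t=1,i=14, bit27=0)
  nb ##.#.: next=#  (t=2,i=18, bit26=1)
  nb ##..#: next=.  (t=5,i=21, bit25=0)
  nb ##...: next=.  (t=0,i=6, bit24=0)
  nb #.###: next=#  (t=1,i=15, bit23=1)
  nb #.##.: next=.  (t=2,i=12, bit22=0)
  nb #.#.#: next=#  (t=2,i=19, bit21=1)
  nb #.#..: next=#  (t=0,i=13, bit20=1)
  nb #..##: next=#  (t=7,i=10, bit19=1)
  nb #..#.: next=#  (t=0,i=15, bit18=1)
  nb #...#: next=#  (t=1,i=19, bit17=1)
  nb #....: next=.  (t=0,i=7, bit16=0)
  nb .####: next=.  (t=0,i=0, bit15=0)
  nb .###.: next=#  (t=1,i=12, bit14=1)
  nb .##.#: next=#  (t=2,i=13, bit13=1)
  nb .##..: next=.  (t=1,i=5, bit12=0)
  nb .#.##: next=#  (t=2,i=11, bit11=1)
  nb .#.#.: next=#  (t=0,i=12, bit10=1)
  nb .#..#: next=.  (t=0,i=14, bit9=0)
  nb .#...: next=#  (t=0,i=17, bit8=1)
  nb ..###: next=.  (t=0,i=22, bit7=0)
  nb ..##.: next=#  (t=1,i=4, bit6=1)
  nb ..#.#: next=#  (t=0,i=11, bit5=1)
  nb ..#..: next=#  (t=0,i=16, bit4=1)
  nb ...##: next=#  (t=0,i=21, bit3=1)
  nb ...#.: next=.  (t=0,i=10, bit2=0)
  nb ....#: next=.  (t=0,i=9, bit1=0)
  nb .....: next=.  (t=0,i=8, bit0=0)
  bits 01110100101111100110110101111000 = 1958636920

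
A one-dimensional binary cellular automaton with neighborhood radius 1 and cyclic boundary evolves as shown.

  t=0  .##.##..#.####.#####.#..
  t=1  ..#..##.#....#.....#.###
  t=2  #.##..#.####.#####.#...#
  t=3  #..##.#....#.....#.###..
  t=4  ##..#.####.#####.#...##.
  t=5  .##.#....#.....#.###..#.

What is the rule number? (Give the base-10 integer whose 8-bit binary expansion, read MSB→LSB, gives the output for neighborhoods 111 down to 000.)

85

  nb ###: next=.  (t=0,i=11, bit7=0)
  nb ##.: next=#  (t=0,i=2, bit6=1)
  nb #.#: next=.  (t=0,i=3, bit5=0)
  nb #..: next=#  (t=0,i=6, bit4=1)
  nb .##: next=.  (t=0,i=1, bit3=0)
  nb .#.: next=#  (t=0,i=8, bit2=1)
  nb ..#: next=.  (t=0,i=0, bit1=0)
  nb ...: next=#  (t=0,i=23, bit0=1)
  bits 01010101 = 85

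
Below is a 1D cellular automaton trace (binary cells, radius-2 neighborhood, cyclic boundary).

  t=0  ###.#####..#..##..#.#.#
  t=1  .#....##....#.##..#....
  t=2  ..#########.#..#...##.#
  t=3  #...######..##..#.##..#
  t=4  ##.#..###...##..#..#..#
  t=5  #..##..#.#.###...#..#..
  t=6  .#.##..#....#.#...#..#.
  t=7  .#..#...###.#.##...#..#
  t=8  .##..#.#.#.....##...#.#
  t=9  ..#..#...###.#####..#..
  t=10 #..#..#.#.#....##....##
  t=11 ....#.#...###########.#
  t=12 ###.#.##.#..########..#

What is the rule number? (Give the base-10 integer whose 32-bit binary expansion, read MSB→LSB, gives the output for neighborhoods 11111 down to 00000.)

3239138154

  [31] ##### => #  t=0,i=6
  [30] ####. => #  t=0,i=1
  [29] ###.# => .  t=0,i=2
  [28] ###.. => .  t=0,i=8
  [27] ##.## => .  t=0,i=3
  [26] ##.#. => .  t=2,i=11
  [25] ##..# => .  t=0,i=9
  [24] ##... => #  t=1,i=8
  [23] #.### => .  t=0,i=4
  [22] #.##. => .  t=1,i=14
  [21] #.#.# => .  t=0,i=20
  [20] #.#.. => #  t=2,i=12
  [19] #..## => .  t=0,i=13
  [18] #..#. => .  t=0,i=10
  [17] #...# => .  t=2,i=17
  [16] #.... => #  t=1,i=3
  [15] .#### => .  t=0,i=0
  [14] .###. => #  t=4,i=0
  [13] .##.# => .  t=2,i=20
  [12] .##.. => #  t=0,i=15
  [11] .#.## => .  t=0,i=21
  [10] .#.#. => .  t=0,i=19
  [9] .#..# => #  t=0,i=12
  [8] .#... => #  t=1,i=2
  [7] ..### => .  t=2,i=2
  [6] ..##. => #  t=0,i=14
  [5] ..#.# => #  t=0,i=18
  [4] ..#.. => .  t=0,i=11
  [3] ...## => #  t=1,i=5
  [2] ...#. => .  t=1,i=0
  [1] ....# => #  t=1,i=4
  [0] ..... => .  t=1,i=21
  bits 11000001000100010101001101101010 = 3239138154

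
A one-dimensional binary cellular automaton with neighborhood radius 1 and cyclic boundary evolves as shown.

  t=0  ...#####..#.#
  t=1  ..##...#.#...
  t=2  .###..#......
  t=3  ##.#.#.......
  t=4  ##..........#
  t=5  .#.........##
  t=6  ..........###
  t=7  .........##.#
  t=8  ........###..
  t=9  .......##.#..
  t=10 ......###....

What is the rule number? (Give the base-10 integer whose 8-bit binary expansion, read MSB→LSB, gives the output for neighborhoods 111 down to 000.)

  nb ###: next=.  (t=0,i=4, bit7=0)
  nb ##.: next=#  (t=0,i=7, bit6=1)
  nb #.#: next=.  (t=0,i=11, bit5=0)
  nb #..: next=.  (t=0,i=0, bit4=0)
  nb .##: next=#  (t=0,i=3, bit3=1)
  nb .#.: next=.  (t=0,i=10, bit2=0)
  nb ..#: next=#  (t=0,i=2, bit1=1)
  nb ...: next=.  (t=0,i=1, bit0=0)
  bits 01001010 = 74

74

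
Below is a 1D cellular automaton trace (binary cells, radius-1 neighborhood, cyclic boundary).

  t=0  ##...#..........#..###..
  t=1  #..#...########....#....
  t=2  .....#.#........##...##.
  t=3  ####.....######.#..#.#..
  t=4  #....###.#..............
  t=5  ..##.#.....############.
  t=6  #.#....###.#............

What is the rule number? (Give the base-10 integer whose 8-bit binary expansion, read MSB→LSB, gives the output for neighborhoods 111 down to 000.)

  [7] ### => .  t=0,i=20
  [6] ##. => .  t=0,i=1
  [5] #.# => .  t=2,i=6
  [4] #.. => .  t=0,i=2
  [3] .## => #  t=0,i=0
  [2] .#. => .  t=0,i=5
  [1] ..# => .  t=0,i=4
  [0] ... => #  t=0,i=3
  bits 00001001 = 9

9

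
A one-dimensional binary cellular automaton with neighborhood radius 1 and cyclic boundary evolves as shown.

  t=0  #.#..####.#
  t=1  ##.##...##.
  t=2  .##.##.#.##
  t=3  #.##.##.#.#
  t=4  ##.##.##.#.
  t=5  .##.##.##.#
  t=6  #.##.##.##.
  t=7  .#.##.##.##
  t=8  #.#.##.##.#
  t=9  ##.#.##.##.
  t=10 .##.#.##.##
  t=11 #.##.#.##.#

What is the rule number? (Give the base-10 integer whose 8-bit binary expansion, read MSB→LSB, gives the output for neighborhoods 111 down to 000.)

  ### -> .   bit 7 = 0  t=0,i=6
  ##. -> #   bit 6 = 1  t=0,i=0
  #.# -> #   bit 5 = 1  t=0,i=1
  #.. -> #   bit 4 = 1  t=0,i=3
  .## -> .   bit 3 = 0  t=0,i=5
  .#. -> .   bit 2 = 0  t=0,i=2
  ..# -> #   bit 1 = 1  t=0,i=4
  ... -> .   bit 0 = 0  t=1,i=6
  bits 01110010 = 114

114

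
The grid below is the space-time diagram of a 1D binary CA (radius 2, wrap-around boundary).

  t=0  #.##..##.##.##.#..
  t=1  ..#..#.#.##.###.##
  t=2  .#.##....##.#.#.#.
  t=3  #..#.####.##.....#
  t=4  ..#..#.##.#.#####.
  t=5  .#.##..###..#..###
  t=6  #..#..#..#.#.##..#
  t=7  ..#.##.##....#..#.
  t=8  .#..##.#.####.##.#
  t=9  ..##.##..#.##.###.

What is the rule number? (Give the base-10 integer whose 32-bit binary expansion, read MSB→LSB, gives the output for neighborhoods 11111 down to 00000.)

  ##### -> .   bit 31 = 0  t=4,i=14
  ####. -> #   bit 30 = 1  t=3,i=7
  ###.# -> #   bit 29 = 1  t=1,i=14
  ###.. -> #   bit 28 = 1  t=4,i=16
  ##.## -> .   bit 27 = 0  t=0,i=8
  ##.#. -> #   bit 26 = 1  t=0,i=14
  ##..# -> .   bit 25 = 0  t=0,i=4
  ##... -> #   bit 24 = 1  t=2,i=5
  #.### -> #   bit 23 = 1  t=1,i=12
  #.##. -> #   bit 22 = 1  t=0,i=2
  #.#.# -> .   bit 21 = 0  t=1,i=7
  #.#.. -> .   bit 20 = 0  t=0,i=15
  #..## -> #   bit 19 = 1  t=0,i=5
  #..#. -> #   bit 18 = 1  t=0,i=17
  #...# -> .   bit 17 = 0  t=4,i=0
  #.... -> #   bit 16 = 1  t=2,i=6
  .#### -> .   bit 15 = 0  t=3,i=6
  .###. -> .   bit 14 = 0  t=1,i=13
  .##.# -> #   bit 13 = 1  t=0,i=7
  .##.. -> .   bit 12 = 0  t=0,i=3
  .#.## -> .   bit 11 = 0  t=0,i=1
  .#.#. -> .   bit 10 = 0  t=1,i=6
  .#..# -> #   bit 9 = 1  t=0,i=16
  .#... -> #   bit 8 = 1  t=7,i=17
  ..### -> .   bit 7 = 0  t=5,i=7
  ..##. -> .   bit 6 = 0  t=0,i=6
  ..#.# -> .   bit 5 = 0  t=0,i=0
  ..#.. -> .   bit 4 = 0  t=1,i=2
  ...## -> #   bit 3 = 1  t=2,i=8
  ...#. -> #   bit 2 = 1  t=4,i=1
  ....# -> #   bit 1 = 1  t=2,i=7
  ..... -> #   bit 0 = 1  t=3,i=14
  bits 01110101110011010010001100001111 = 1976378127

1976378127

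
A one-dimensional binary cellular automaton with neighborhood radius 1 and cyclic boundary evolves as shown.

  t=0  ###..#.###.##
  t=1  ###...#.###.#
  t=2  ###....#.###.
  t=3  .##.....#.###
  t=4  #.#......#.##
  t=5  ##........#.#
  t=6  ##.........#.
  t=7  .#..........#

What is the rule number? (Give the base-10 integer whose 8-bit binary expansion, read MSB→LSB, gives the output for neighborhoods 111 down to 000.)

224

  nb ###: next=#  (t=0,i=0, bit7=1)
  nb ##.: next=#  (t=0,i=2, bit6=1)
  nb #.#: next=#  (t=0,i=6, bit5=1)
  nb #..: next=.  (t=0,i=3, bit4=0)
  nb .##: next=.  (t=0,i=7, bit3=0)
  nb .#.: next=.  (t=0,i=5, bit2=0)
  nb ..#: next=.  (t=0,i=4, bit1=0)
  nb ...: next=.  (t=1,i=4, bit0=0)
  bits 11100000 = 224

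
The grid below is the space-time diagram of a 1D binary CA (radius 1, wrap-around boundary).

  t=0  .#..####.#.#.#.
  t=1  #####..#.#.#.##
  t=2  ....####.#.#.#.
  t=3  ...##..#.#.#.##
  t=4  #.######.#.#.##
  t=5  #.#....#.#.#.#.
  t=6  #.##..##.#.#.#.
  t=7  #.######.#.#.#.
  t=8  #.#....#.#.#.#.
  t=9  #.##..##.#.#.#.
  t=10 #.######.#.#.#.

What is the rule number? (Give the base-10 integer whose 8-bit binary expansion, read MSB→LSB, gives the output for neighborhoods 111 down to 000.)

94

  nb ###: next=.  (t=0,i=5, bit7=0)
  nb ##.: next=#  (t=0,i=7, bit6=1)
  nb #.#: next=.  (t=0,i=8, bit5=0)
  nb #..: next=#  (t=0,i=2, bit4=1)
  nb .##: next=#  (t=0,i=4, bit3=1)
  nb .#.: next=#  (t=0,i=1, bit2=1)
  nb ..#: next=#  (t=0,i=0, bit1=1)
  nb ...: next=.  (t=2,i=0, bit0=0)
  bits 01011110 = 94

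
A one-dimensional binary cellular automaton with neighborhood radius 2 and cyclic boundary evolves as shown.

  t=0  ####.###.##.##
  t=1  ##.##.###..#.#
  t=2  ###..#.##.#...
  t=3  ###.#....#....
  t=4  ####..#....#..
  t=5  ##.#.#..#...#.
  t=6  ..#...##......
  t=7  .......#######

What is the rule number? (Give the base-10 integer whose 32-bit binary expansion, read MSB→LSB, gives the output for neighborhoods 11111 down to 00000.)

3171275393

  [31] ##### => #  t=0,i=0
  [30] ####. => .  t=0,i=2
  [29] ###.# => #  t=0,i=3
  [28] ###.. => #  t=1,i=8
  [27] ##.## => #  t=0,i=4
  [26] ##.#. => #  t=2,i=9
  [25] ##..# => .  t=1,i=9
  [24] ##... => #  t=6,i=8
  [23] #.### => .  t=0,i=5
  [22] #.##. => .  t=0,i=9
  [21] #.#.# => .  t=5,i=3
  [20] #.#.. => .  t=2,i=10
  [19] #..## => .  t=4,i=13
  [18] #..#. => #  t=1,i=10
  [17] #...# => .  t=2,i=12
  [16] #.... => #  t=3,i=6
  [15] .#### => #  t=0,i=13
  [14] .###. => #  t=0,i=6
  [13] .##.# => .  t=0,i=10
  [12] .##.. => #  t=6,i=7
  [11] .#.## => .  t=1,i=12
  [10] .#.#. => .  t=5,i=4
  [9] .#..# => #  t=4,i=12
  [8] .#... => .  t=2,i=11
  [7] ..### => #  t=2,i=0
  [6] ..##. => .  t=6,i=6
  [5] ..#.# => .  t=1,i=11
  [4] ..#.. => .  t=3,i=9
  [3] ...## => .  t=2,i=13
  [2] ...#. => .  t=3,i=8
  [1] ....# => .  t=3,i=7
  [0] ..... => #  t=6,i=10
  bits 10111101000001011101001010000001 = 3171275393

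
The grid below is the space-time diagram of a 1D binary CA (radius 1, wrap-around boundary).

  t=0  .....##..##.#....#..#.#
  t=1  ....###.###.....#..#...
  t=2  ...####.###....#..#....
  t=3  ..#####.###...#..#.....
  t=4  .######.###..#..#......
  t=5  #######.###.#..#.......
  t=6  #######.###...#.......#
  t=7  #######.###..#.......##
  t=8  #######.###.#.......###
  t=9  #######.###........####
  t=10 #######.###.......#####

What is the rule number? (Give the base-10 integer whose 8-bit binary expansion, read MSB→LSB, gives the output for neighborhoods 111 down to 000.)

  ###|#  b7=1 t=1,i=5
  ##.|#  b6=1 t=0,i=6
  #.#|.  b5=0 t=0,i=11
  #..|.  b4=0 t=0,i=0
  .##|#  b3=1 t=0,i=5
  .#.|.  b2=0 t=0,i=12
  ..#|#  b1=1 t=0,i=4
  ...|.  b0=0 t=0,i=1
  bits 11001010 = 202

202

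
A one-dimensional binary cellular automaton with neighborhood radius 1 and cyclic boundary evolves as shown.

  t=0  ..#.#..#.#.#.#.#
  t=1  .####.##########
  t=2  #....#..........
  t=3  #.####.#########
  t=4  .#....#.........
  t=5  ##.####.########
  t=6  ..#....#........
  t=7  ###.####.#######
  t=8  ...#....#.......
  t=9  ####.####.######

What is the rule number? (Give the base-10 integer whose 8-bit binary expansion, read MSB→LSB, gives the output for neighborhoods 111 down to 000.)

  nb ###: next=.  (t=1,i=2, bit7=0)
  nb ##.: next=.  (t=1,i=4, bit6=0)
  nb #.#: next=#  (t=0,i=3, bit5=1)
  nb #..: next=.  (t=0,i=0, bit4=0)
  nb .##: next=.  (t=1,i=1, bit3=0)
  nb .#.: next=#  (t=0,i=2, bit2=1)
  nb ..#: next=#  (t=0,i=1, bit1=1)
  nb ...: next=#  (t=2,i=2, bit0=1)
  bits 00100111 = 39

39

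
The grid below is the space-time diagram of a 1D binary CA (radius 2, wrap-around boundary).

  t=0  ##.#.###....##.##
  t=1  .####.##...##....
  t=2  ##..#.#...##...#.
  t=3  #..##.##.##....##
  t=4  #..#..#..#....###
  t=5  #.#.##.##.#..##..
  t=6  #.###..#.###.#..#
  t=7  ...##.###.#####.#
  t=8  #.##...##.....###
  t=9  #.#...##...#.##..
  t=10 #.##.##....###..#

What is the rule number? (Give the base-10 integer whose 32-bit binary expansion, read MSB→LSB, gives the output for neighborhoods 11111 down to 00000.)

  ##### -> .   bit 31 = 0  t=7,i=12
  ####. -> .   bit 30 = 0  t=0,i=0
  ###.# -> #   bit 29 = 1  t=0,i=1
  ###.. -> #   bit 28 = 1  t=0,i=7
  ##.## -> .   bit 27 = 0  t=0,i=14
  ##.#. -> #   bit 26 = 1  t=0,i=2
  ##..# -> .   bit 25 = 0  t=2,i=2
  ##... -> .   bit 24 = 0  t=0,i=8
  #.### -> .   bit 23 = 0  t=0,i=5
  #.##. -> #   bit 22 = 1  t=1,i=6
  #.#.# -> #   bit 21 = 1  t=0,i=3
  #.#.. -> #   bit 20 = 1  t=2,i=6
  #..## -> .   bit 19 = 0  t=3,i=2
  #..#. -> #   bit 18 = 1  t=2,i=3
  #...# -> .   bit 17 = 0  t=1,i=9
  #.... -> .   bit 16 = 0  t=0,i=9
  .#### -> .   bit 15 = 0  t=0,i=16
  .###. -> #   bit 14 = 1  t=0,i=6
  .##.# -> .   bit 13 = 0  t=0,i=13
  .##.. -> .   bit 12 = 0  t=1,i=7
  .#.## -> #   bit 11 = 1  t=0,i=4
  .#.#. -> .   bit 10 = 0  t=2,i=5
  .#..# -> #   bit 9 = 1  t=4,i=4
  .#... -> #   bit 8 = 1  t=2,i=7
  ..### -> #   bit 7 = 1  t=1,i=1
  ..##. -> #   bit 6 = 1  t=0,i=12
  ..#.# -> #   bit 5 = 1  t=2,i=4
  ..#.. -> .   bit 4 = 0  t=4,i=3
  ...## -> #   bit 3 = 1  t=0,i=11
  ...#. -> .   bit 2 = 0  t=2,i=14
  ....# -> .   bit 1 = 0  t=0,i=10
  ..... -> #   bit 0 = 1  t=1,i=15
  bits 00110100011101000100101111101001 = 880036841

880036841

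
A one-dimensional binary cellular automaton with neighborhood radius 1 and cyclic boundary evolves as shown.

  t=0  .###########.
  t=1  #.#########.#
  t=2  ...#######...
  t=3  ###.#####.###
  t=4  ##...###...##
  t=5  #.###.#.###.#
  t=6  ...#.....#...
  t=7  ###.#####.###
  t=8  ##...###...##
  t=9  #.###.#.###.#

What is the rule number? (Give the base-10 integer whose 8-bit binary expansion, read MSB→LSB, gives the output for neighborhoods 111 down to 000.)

147

  ### -> #   bit 7 = 1  t=0,i=2
  ##. -> .   bit 6 = 0  t=0,i=11
  #.# -> .   bit 5 = 0  t=1,i=1
  #.. -> #   bit 4 = 1  t=0,i=12
  .## -> .   bit 3 = 0  t=0,i=1
  .#. -> .   bit 2 = 0  t=5,i=6
  ..# -> #   bit 1 = 1  t=0,i=0
  ... -> #   bit 0 = 1  t=2,i=0
  bits 10010011 = 147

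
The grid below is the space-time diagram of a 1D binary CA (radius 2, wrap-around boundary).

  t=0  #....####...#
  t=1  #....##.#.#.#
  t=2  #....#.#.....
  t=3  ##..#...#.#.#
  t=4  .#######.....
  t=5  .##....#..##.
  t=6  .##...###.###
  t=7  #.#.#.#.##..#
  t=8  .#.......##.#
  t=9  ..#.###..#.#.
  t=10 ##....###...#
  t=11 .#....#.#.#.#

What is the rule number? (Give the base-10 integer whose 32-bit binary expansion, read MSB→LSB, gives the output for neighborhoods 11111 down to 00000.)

  ##### -> .   bit 31 = 0  t=4,i=3
  ####. -> .   bit 30 = 0  t=0,i=7
  ###.# -> #   bit 29 = 1  t=6,i=8
  ###.. -> #   bit 28 = 1  t=0,i=8
  ##.## -> #   bit 27 = 1  t=6,i=0
  ##.#. -> #   bit 26 = 1  t=1,i=7
  ##..# -> #   bit 25 = 1  t=3,i=2
  ##... -> .   bit 24 = 0  t=0,i=1
  #.### -> .   bit 23 = 0  t=3,i=12
  #.##. -> .   bit 22 = 0  t=1,i=12
  #.#.# -> .   bit 21 = 0  t=1,i=8
  #.#.. -> .   bit 20 = 0  t=2,i=7
  #..## -> .   bit 19 = 0  t=5,i=0
  #..#. -> #   bit 18 = 1  t=3,i=3
  #...# -> #   bit 17 = 1  t=0,i=10
  #.... -> .   bit 16 = 0  t=0,i=2
  .#### -> #   bit 15 = 1  t=0,i=6
  .###. -> .   bit 14 = 0  t=3,i=0
  .##.# -> .   bit 13 = 0  t=1,i=6
  .##.. -> #   bit 12 = 1  t=0,i=0
  .#.## -> .   bit 11 = 0  t=1,i=11
  .#.#. -> .   bit 10 = 0  t=1,i=9
  .#..# -> #   bit 9 = 1  t=5,i=8
  .#... -> #   bit 8 = 1  t=2,i=1
  ..### -> #   bit 7 = 1  t=0,i=5
  ..##. -> #   bit 6 = 1  t=0,i=12
  ..#.# -> .   bit 5 = 0  t=2,i=5
  ..#.. -> #   bit 4 = 1  t=2,i=0
  ...## -> .   bit 3 = 0  t=0,i=4
  ...#. -> #   bit 2 = 1  t=2,i=4
  ....# -> .   bit 1 = 0  t=0,i=3
  ..... -> #   bit 0 = 1  t=2,i=10
  bits 00111110000001101001001111010101 = 1040618453

1040618453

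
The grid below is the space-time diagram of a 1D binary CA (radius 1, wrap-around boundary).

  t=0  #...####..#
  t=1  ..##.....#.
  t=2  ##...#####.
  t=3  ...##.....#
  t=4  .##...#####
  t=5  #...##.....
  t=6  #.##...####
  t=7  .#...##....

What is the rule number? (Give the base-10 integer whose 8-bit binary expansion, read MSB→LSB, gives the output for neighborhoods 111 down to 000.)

  [7] ### => .  t=0,i=5
  [6] ##. => .  t=0,i=0
  [5] #.# => #  t=2,i=10
  [4] #.. => .  t=0,i=1
  [3] .## => .  t=0,i=4
  [2] .#. => #  t=1,i=9
  [1] ..# => #  t=0,i=3
  [0] ... => #  t=0,i=2
  bits 00100111 = 39

39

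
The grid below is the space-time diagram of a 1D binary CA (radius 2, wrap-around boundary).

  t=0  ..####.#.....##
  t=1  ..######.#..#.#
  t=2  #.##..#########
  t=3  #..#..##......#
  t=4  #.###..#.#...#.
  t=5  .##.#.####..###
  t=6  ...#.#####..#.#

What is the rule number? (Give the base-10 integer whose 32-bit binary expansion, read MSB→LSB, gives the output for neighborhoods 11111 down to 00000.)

1955962556

  [31] ##### => .  t=1,i=4
  [30] ####. => #  t=0,i=4
  [29] ###.# => #  t=0,i=5
  [28] ###.. => #  t=4,i=4
  [27] ##.## => .  t=2,i=1
  [26] ##.#. => #  t=0,i=6
  [25] ##..# => .  t=0,i=0
  [24] ##... => .  t=3,i=8
  [23] #.### => #  t=4,i=2
  [22] #.##. => .  t=2,i=2
  [21] #.#.# => .  t=4,i=0
  [20] #.#.. => #  t=0,i=7
  [19] #..## => .  t=0,i=1
  [18] #..#. => #  t=1,i=11
  [17] #...# => .  t=4,i=11
  [16] #.... => #  t=0,i=9
  [15] .#### => #  t=0,i=3
  [14] .###. => .  t=4,i=3
  [13] .##.# => .  t=5,i=2
  [12] .##.. => #  t=0,i=14
  [11] .#.## => #  t=4,i=1
  [10] .#.#. => #  t=1,i=13
  [9] .#..# => #  t=1,i=0
  [8] .#... => .  t=0,i=8
  [7] ..### => #  t=0,i=2
  [6] ..##. => .  t=0,i=13
  [5] ..#.# => #  t=1,i=12
  [4] ..#.. => #  t=3,i=3
  [3] ...## => #  t=0,i=12
  [2] ...#. => #  t=4,i=12
  [1] ....# => .  t=0,i=11
  [0] ..... => .  t=0,i=10
  bits 01110100100101011001111010111100 = 1955962556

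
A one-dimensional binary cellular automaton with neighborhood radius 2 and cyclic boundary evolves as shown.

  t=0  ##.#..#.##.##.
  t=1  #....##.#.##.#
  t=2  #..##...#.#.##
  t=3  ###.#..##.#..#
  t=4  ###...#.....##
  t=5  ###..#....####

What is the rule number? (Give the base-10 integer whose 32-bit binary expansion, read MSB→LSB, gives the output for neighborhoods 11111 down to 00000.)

  #####|#  b31=1 t=4,i=0
  ####.|#  b30=1 t=3,i=1
  ###.#|#  b29=1 t=3,i=2
  ###..|#  b28=1 t=2,i=0
  ##.##|#  b27=1 t=0,i=10
  ##.#.|.  b26=0 t=0,i=2
  ##..#|#  b25=1 t=2,i=1
  ##...|.  b24=0 t=1,i=1
  #.###|.  b23=0 t=2,i=12
  #.##.|#  b22=1 t=0,i=0
  #.#.#|#  b21=1 t=1,i=8
  #.#..|.  b20=0 t=0,i=3
  #..##|#  b19=1 t=2,i=2
  #..#.|#  b18=1 t=0,i=5
  #...#|.  b17=0 t=2,i=6
  #....|.  b16=0 t=1,i=2
  .####|#  b15=1 t=3,i=0
  .###.|#  b14=1 t=2,i=13
  .##.#|.  b13=0 t=0,i=1
  .##..|#  b12=1 t=1,i=0
  .#.##|.  b11=0 t=0,i=7
  .#.#.|.  b10=0 t=2,i=9
  .#..#|.  b9=0 t=0,i=4
  .#...|.  b8=0 t=4,i=7
  ..###|#  b7=1 t=3,i=13
  ..##.|.  b6=0 t=1,i=5
  ..#.#|#  b5=1 t=0,i=6
  ..#..|.  b4=0 t=4,i=6
  ...##|#  b3=1 t=1,i=4
  ...#.|#  b2=1 t=2,i=7
  ....#|#  b1=1 t=1,i=3
  .....|.  b0=0 t=4,i=9
  bits 11111010011011001101000010101110 = 4201435310

4201435310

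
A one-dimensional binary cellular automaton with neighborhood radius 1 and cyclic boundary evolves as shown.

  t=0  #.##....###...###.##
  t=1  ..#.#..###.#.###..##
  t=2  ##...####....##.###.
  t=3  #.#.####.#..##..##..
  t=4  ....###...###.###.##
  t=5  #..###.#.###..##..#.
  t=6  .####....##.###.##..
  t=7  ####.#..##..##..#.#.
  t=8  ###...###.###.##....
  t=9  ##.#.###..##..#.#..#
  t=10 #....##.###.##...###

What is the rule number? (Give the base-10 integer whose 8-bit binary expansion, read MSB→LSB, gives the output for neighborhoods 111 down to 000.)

154

  ### -> #   bit 7 = 1  t=0,i=9
  ##. -> .   bit 6 = 0  t=0,i=0
  #.# -> .   bit 5 = 0  t=0,i=1
  #.. -> #   bit 4 = 1  t=0,i=4
  .## -> #   bit 3 = 1  t=0,i=2
  .#. -> .   bit 2 = 0  t=1,i=2
  ..# -> #   bit 1 = 1  t=0,i=7
  ... -> .   bit 0 = 0  t=0,i=5
  bits 10011010 = 154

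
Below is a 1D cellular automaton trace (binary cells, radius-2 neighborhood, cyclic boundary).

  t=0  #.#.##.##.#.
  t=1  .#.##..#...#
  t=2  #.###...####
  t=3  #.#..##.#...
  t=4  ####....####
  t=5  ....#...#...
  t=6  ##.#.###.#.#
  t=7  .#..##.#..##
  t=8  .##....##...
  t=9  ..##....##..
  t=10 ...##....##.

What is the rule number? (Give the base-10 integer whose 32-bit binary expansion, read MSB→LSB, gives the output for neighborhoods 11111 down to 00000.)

  #####|.  b31=0 t=2,i=10
  ####.|.  b30=0 t=2,i=11
  ###.#|#  b29=1 t=2,i=0
  ###..|.  b28=0 t=2,i=4
  ##.##|.  b27=0 t=0,i=6
  ##.#.|.  b26=0 t=0,i=9
  ##..#|.  b25=0 t=1,i=5
  ##...|#  b24=1 t=2,i=5
  #.###|#  b23=1 t=2,i=2
  #.##.|#  b22=1 t=0,i=4
  #.#.#|.  b21=0 t=0,i=0
  #.#..|#  b20=1 t=3,i=2
  #..##|.  b19=0 t=3,i=4
  #..#.|.  b18=0 t=1,i=6
  #...#|#  b17=1 t=1,i=9
  #....|.  b16=0 t=4,i=5
  .####|.  b15=0 t=2,i=9
  .###.|.  b14=0 t=2,i=3
  .##.#|.  b13=0 t=0,i=5
  .##..|#  b12=1 t=1,i=4
  .#.##|#  b11=1 t=0,i=3
  .#.#.|#  b10=1 t=0,i=1
  .#..#|#  b9=1 t=3,i=3
  .#...|#  b8=1 t=1,i=8
  ..###|#  b7=1 t=2,i=8
  ..##.|.  b6=0 t=3,i=5
  ..#.#|#  b5=1 t=1,i=11
  ..#..|.  b4=0 t=1,i=7
  ...##|.  b3=0 t=2,i=7
  ...#.|#  b2=1 t=1,i=10
  ....#|.  b1=0 t=4,i=6
  .....|#  b0=1 t=5,i=0
  bits 00100001110100100001111110100101 = 567418789

567418789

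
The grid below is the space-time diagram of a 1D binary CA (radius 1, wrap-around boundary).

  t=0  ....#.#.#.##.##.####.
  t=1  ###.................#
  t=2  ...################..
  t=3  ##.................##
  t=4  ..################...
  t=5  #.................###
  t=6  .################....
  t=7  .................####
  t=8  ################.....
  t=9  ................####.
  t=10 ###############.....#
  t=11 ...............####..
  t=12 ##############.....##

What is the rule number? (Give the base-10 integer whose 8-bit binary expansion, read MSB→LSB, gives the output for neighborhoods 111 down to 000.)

17

  ###|.  b7=0 t=0,i=17
  ##.|.  b6=0 t=0,i=11
  #.#|.  b5=0 t=0,i=5
  #..|#  b4=1 t=0,i=20
  .##|.  b3=0 t=0,i=10
  .#.|.  b2=0 t=0,i=4
  ..#|.  b1=0 t=0,i=3
  ...|#  b0=1 t=0,i=0
  bits 00010001 = 17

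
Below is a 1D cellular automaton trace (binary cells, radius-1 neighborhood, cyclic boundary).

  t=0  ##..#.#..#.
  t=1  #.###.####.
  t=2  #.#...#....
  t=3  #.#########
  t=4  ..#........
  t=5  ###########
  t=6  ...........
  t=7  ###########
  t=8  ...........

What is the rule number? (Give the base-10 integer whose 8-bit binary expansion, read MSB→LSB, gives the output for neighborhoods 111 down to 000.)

31

  [7] ### => .  t=1,i=3
  [6] ##. => .  t=0,i=1
  [5] #.# => .  t=0,i=5
  [4] #.. => #  t=0,i=2
  [3] .## => #  t=0,i=0
  [2] .#. => #  t=0,i=4
  [1] ..# => #  t=0,i=3
  [0] ... => #  t=2,i=4
  bits 00011111 = 31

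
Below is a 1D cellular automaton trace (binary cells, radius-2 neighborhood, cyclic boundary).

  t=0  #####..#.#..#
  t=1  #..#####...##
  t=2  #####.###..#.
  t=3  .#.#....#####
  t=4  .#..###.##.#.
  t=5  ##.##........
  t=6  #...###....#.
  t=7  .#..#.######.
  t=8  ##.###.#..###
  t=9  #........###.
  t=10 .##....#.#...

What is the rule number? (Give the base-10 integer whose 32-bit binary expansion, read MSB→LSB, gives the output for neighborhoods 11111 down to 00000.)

1395497462

  ##### -> .   bit 31 = 0  t=0,i=1
  ####. -> #   bit 30 = 1  t=0,i=3
  ###.# -> .   bit 29 = 0  t=2,i=4
  ###.. -> #   bit 28 = 1  t=0,i=4
  ##.## -> .   bit 27 = 0  t=2,i=5
  ##.#. -> .   bit 26 = 0  t=3,i=0
  ##..# -> #   bit 25 = 1  t=0,i=5
  ##... -> #   bit 24 = 1  t=1,i=8
  #.### -> .   bit 23 = 0  t=2,i=0
  #.##. -> .   bit 22 = 0  t=4,i=8
  #.#.# -> #   bit 21 = 1  t=3,i=1
  #.#.. -> .   bit 20 = 0  t=0,i=9
  #..## -> #   bit 19 = 1  t=0,i=11
  #..#. -> #   bit 18 = 1  t=0,i=6
  #...# -> .   bit 17 = 0  t=1,i=9
  #.... -> #   bit 16 = 1  t=3,i=5
  .#### -> #   bit 15 = 1  t=0,i=0
  .###. -> .   bit 14 = 0  t=1,i=12
  .##.# -> .   bit 13 = 0  t=4,i=9
  .##.. -> #   bit 12 = 1  t=5,i=4
  .#.## -> #   bit 11 = 1  t=2,i=12
  .#.#. -> .   bit 10 = 0  t=0,i=8
  .#..# -> .   bit 9 = 0  t=0,i=10
  .#... -> #   bit 8 = 1  t=3,i=4
  ..### -> #   bit 7 = 1  t=0,i=12
  ..##. -> #   bit 6 = 1  t=5,i=0
  ..#.# -> #   bit 5 = 1  t=0,i=7
  ..#.. -> #   bit 4 = 1  t=4,i=1
  ...## -> .   bit 3 = 0  t=1,i=10
  ...#. -> #   bit 2 = 1  t=6,i=10
  ....# -> #   bit 1 = 1  t=3,i=6
  ..... -> .   bit 0 = 0  t=5,i=7
  bits 01010011001011011001100111110110 = 1395497462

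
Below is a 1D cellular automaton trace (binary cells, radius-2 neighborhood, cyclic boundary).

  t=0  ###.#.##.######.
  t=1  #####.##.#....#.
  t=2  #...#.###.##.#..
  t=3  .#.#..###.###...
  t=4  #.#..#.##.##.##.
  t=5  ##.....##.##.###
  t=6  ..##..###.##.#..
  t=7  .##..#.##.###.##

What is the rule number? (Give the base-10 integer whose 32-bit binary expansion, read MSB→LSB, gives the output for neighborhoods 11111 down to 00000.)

636052812

  ##### -> .   bit 31 = 0  t=0,i=11
  ####. -> .   bit 30 = 0  t=0,i=13
  ###.# -> #   bit 29 = 1  t=0,i=2
  ###.. -> .   bit 28 = 0  t=3,i=12
  ##.## -> .   bit 27 = 0  t=0,i=8
  ##.#. -> #   bit 26 = 1  t=0,i=3
  ##..# -> .   bit 25 = 0  t=6,i=4
  ##... -> #   bit 24 = 1  t=3,i=13
  #.### -> #   bit 23 = 1  t=0,i=0
  #.##. -> #   bit 22 = 1  t=0,i=6
  #.#.# -> #   bit 21 = 1  t=0,i=4
  #.#.. -> .   bit 20 = 0  t=1,i=9
  #..## -> #   bit 19 = 1  t=3,i=5
  #..#. -> .   bit 18 = 0  t=2,i=15
  #...# -> .   bit 17 = 0  t=2,i=2
  #.... -> #   bit 16 = 1  t=1,i=11
  .#### -> .   bit 15 = 0  t=0,i=10
  .###. -> #   bit 14 = 1  t=0,i=1
  .##.# -> #   bit 13 = 1  t=0,i=7
  .##.. -> .   bit 12 = 0  t=6,i=3
  .#.## -> .   bit 11 = 0  t=0,i=5
  .#.#. -> #   bit 10 = 1  t=3,i=2
  .#..# -> .   bit 9 = 0  t=2,i=14
  .#... -> #   bit 8 = 1  t=1,i=10
  ..### -> .   bit 7 = 0  t=3,i=6
  ..##. -> #   bit 6 = 1  t=5,i=7
  ..#.# -> .   bit 5 = 0  t=1,i=14
  ..#.. -> .   bit 4 = 0  t=2,i=0
  ...## -> #   bit 3 = 1  t=5,i=6
  ...#. -> #   bit 2 = 1  t=1,i=13
  ....# -> .   bit 1 = 0  t=1,i=12
  ..... -> .   bit 0 = 0  t=5,i=4
  bits 00100101111010010110010101001100 = 636052812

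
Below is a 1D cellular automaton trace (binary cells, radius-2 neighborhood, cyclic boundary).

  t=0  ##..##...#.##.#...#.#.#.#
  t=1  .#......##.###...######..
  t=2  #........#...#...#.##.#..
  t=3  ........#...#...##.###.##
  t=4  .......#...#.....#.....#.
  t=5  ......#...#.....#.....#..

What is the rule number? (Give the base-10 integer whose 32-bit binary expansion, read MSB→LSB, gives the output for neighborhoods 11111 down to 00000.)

  ##### -> #   bit 31 = 1  t=1,i=19
  ####. -> .   bit 30 = 0  t=1,i=21
  ###.# -> .   bit 29 = 0  t=3,i=21
  ###.. -> #   bit 28 = 1  t=0,i=1
  ##.## -> .   bit 27 = 0  t=1,i=10
  ##.#. -> #   bit 26 = 1  t=0,i=13
  ##..# -> .   bit 25 = 0  t=0,i=2
  ##... -> .   bit 24 = 0  t=0,i=6
  #.### -> .   bit 23 = 0  t=0,i=24
  #.##. -> #   bit 22 = 1  t=0,i=11
  #.#.# -> #   bit 21 = 1  t=0,i=20
  #.#.. -> .   bit 20 = 0  t=0,i=14
  #..## -> .   bit 19 = 0  t=0,i=3
  #..#. -> #   bit 18 = 1  t=2,i=24
  #...# -> .   bit 17 = 0  t=0,i=7
  #.... -> .   bit 16 = 0  t=1,i=3
  .#### -> .   bit 15 = 0  t=1,i=18
  .###. -> .   bit 14 = 0  t=0,i=0
  .##.# -> #   bit 13 = 1  t=0,i=12
  .##.. -> .   bit 12 = 0  t=0,i=5
  .#.## -> .   bit 11 = 0  t=0,i=10
  .#.#. -> #   bit 10 = 1  t=0,i=19
  .#..# -> #   bit 9 = 1  t=2,i=23
  .#... -> .   bit 8 = 0  t=0,i=15
  ..### -> #   bit 7 = 1  t=1,i=17
  ..##. -> .   bit 6 = 0  t=0,i=4
  ..#.# -> #   bit 5 = 1  t=0,i=9
  ..#.. -> .   bit 4 = 0  t=1,i=1
  ...## -> .   bit 3 = 0  t=1,i=7
  ...#. -> #   bit 2 = 1  t=0,i=8
  ....# -> .   bit 1 = 0  t=1,i=6
  ..... -> .   bit 0 = 0  t=1,i=4
  bits 10010100011001000010011010100100 = 2489591460

2489591460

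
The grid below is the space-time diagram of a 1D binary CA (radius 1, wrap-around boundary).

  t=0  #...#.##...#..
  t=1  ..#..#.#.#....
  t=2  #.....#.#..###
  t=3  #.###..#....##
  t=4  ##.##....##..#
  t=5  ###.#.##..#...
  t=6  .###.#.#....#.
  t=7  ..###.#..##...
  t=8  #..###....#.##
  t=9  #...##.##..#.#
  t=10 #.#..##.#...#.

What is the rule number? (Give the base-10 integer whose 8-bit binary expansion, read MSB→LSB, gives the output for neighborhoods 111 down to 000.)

225

  ### -> #   bit 7 = 1  t=2,i=12
  ##. -> #   bit 6 = 1  t=0,i=7
  #.# -> #   bit 5 = 1  t=0,i=5
  #.. -> .   bit 4 = 0  t=0,i=1
  .## -> .   bit 3 = 0  t=0,i=6
  .#. -> .   bit 2 = 0  t=0,i=0
  ..# -> .   bit 1 = 0  t=0,i=3
  ... -> #   bit 0 = 1  t=0,i=2
  bits 11100001 = 225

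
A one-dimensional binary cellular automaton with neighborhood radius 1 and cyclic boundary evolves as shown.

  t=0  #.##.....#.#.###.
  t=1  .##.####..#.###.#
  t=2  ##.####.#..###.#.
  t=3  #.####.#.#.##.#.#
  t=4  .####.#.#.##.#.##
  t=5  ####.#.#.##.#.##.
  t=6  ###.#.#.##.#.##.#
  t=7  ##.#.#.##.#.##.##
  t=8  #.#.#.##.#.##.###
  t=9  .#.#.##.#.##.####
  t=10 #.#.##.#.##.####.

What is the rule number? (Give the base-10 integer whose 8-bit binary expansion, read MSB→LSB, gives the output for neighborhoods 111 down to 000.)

185

  ### -> #   bit 7 = 1  t=0,i=14
  ##. -> .   bit 6 = 0  t=0,i=3
  #.# -> #   bit 5 = 1  t=0,i=1
  #.. -> #   bit 4 = 1  t=0,i=4
  .## -> #   bit 3 = 1  t=0,i=2
  .#. -> .   bit 2 = 0  t=0,i=0
  ..# -> .   bit 1 = 0  t=0,i=8
  ... -> #   bit 0 = 1  t=0,i=5
  bits 10111001 = 185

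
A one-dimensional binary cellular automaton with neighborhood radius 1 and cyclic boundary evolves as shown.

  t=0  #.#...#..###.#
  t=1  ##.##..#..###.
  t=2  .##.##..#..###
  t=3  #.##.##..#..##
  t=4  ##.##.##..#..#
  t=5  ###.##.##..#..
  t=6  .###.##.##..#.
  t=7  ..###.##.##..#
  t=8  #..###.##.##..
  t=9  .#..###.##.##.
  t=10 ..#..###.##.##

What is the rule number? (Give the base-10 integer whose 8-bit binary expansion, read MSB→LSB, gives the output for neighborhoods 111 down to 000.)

241

  [7] ### => #  t=0,i=10
  [6] ##. => #  t=0,i=0
  [5] #.# => #  t=0,i=1
  [4] #.. => #  t=0,i=3
  [3] .## => .  t=0,i=9
  [2] .#. => .  t=0,i=2
  [1] ..# => .  t=0,i=5
  [0] ... => #  t=0,i=4
  bits 11110001 = 241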